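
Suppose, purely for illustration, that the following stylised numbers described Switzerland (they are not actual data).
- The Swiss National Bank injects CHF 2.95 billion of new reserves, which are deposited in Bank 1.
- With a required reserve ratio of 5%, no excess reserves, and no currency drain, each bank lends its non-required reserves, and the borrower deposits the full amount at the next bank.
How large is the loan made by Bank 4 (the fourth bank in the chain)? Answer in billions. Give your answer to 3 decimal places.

CHF 2.403 billion

Each bank lends a fraction (1 − rr) = 0.9500 of the deposit it receives, so Bank 4 receives 2.95·0.9500^3 and lends 2.95·0.9500^4 ≈ 2.4028 billion.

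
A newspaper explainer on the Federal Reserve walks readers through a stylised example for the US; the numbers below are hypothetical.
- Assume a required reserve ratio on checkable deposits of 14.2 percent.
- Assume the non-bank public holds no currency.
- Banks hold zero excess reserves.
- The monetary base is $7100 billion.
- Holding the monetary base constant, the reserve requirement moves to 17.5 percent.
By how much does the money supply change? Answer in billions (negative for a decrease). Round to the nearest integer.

-9429 billion

Initially m₁ = 1 / (0.142) ≈ 7.04225, so M₁ = 7.04225 × 7100 = 49999.975 billion.
After the change m₂ = 1 / (0.175) ≈ 5.71429, so M₂ = 5.71429 × 7100 = 40571.459 billion.
ΔM = M₂ − M₁ = 40571.459 − 49999.975 = -9428.516 billion.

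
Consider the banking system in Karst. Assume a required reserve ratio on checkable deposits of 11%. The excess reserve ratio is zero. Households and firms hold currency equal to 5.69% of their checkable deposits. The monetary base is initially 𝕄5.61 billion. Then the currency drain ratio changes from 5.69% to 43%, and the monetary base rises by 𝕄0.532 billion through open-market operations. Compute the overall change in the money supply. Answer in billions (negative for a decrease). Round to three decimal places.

Before: m₁ = (1 + 0.0569) / (0.11 + 0.0569) ≈ 6.33253, MB₁ = 5.61, so M₁ = 6.33253 × 5.61 ≈ 35.5255 billion.
After: m₂ = (1 + 0.43) / (0.11 + 0.43) ≈ 2.64815, MB₂ = 5.61 + 0.532 = 6.142, so M₂ = 2.64815 × 6.142 ≈ 16.2649 billion.
ΔM = M₂ − M₁ = 16.2649 − 35.5255 = -19.2606 billion.

-19.261 billion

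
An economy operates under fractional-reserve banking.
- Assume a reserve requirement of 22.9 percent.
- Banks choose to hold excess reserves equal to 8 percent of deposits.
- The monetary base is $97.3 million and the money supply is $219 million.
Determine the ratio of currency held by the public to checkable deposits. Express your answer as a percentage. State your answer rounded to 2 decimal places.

24.35%

Using m = M/MB = 219/97.3 ≈ 2.250771. From m = (1 + c)/(c + rr + e), rearranging gives 1 + c = m·(c + rr + e), so c·(1 − m) = m·(rr + e) − 1.
Hence c = [m·(rr + e) − 1]/(1 − m) = [2.250771 × (0.229 + 0.08) − 1] / (1 − 2.250771) ≈ 0.243459.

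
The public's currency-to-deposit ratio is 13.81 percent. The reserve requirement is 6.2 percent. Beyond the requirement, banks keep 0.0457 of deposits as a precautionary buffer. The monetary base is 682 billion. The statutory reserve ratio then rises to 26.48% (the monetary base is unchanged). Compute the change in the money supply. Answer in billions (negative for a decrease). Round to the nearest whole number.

Initially m₁ = (1 + 0.1381) / (0.062 + 0.0457 + 0.1381) ≈ 4.6302, so M₁ = 4.6302 × 682 = 3157.7964 billion.
After the change m₂ = (1 + 0.1381) / (0.2648 + 0.0457 + 0.1381) ≈ 2.5370, so M₂ = 2.5370 × 682 = 1730.234 billion.
ΔM = M₂ − M₁ = 1730.234 − 3157.7964 = -1427.5624 billion.

-1428 billion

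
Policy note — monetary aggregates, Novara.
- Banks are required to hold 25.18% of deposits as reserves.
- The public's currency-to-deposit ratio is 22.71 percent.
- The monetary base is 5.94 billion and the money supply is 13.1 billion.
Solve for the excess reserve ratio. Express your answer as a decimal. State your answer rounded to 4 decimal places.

0.0775

Using m = M/MB = 13.1/5.94 ≈ 2.205387. Since m = (1 + c)/(c + rr + e), the denominator satisfies c + rr + e = (1 + c)/m = (1 + 0.2271) / 2.205387 ≈ 0.556410.
With c = 0.2271 and rr = 0.2518, the excess reserve ratio is 0.556410 − 0.2271 − 0.2518 = 0.07751.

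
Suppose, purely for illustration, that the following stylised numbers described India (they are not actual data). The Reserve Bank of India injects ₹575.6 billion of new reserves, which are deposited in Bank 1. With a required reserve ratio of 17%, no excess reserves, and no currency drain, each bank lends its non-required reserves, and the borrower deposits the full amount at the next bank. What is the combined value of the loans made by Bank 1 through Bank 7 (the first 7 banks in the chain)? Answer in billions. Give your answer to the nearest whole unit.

₹2048 billion

Bank i lends (1 − rr)^i of the original deposit: Bank 1 lends 575.6·0.8300 = 477.7480, Bank 2 lends 575.6·0.8300² ≈ 396.5308, and so on.
Summing a geometric series: total = 575.6·[0.8300·(1 − 0.8300^7) / (1 − 0.8300)] ≈ 2047.6827 billion.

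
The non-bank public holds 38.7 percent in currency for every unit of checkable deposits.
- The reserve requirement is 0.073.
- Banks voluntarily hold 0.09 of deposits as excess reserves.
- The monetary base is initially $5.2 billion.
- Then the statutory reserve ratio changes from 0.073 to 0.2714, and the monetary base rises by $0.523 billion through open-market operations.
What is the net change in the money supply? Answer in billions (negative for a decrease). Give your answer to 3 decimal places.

-2.507 billion

Before: m₁ = (1 + 0.387) / (0.073 + 0.09 + 0.387) ≈ 2.52182, MB₁ = 5.2, so M₁ = 2.52182 × 5.2 ≈ 13.1135 billion.
After: m₂ = (1 + 0.387) / (0.2714 + 0.09 + 0.387) ≈ 1.85329, MB₂ = 5.2 + 0.523 = 5.723, so M₂ = 1.85329 × 5.723 ≈ 10.6064 billion.
ΔM = M₂ − M₁ = 10.6064 − 13.1135 = -2.5071 billion.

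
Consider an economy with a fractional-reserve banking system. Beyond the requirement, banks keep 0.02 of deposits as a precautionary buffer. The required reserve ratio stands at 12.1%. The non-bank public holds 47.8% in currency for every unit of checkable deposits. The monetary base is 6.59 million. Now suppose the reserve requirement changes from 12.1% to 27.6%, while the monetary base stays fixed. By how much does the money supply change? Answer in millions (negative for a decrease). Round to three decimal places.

Initially m₁ = (1 + 0.478) / (0.121 + 0.02 + 0.478) ≈ 2.38772, so M₁ = 2.38772 × 6.59 ≈ 15.7351 million.
After the change m₂ = (1 + 0.478) / (0.276 + 0.02 + 0.478) ≈ 1.90956, so M₂ = 1.90956 × 6.59 ≈ 12.584 million.
ΔM = M₂ − M₁ = 12.584 − 15.7351 = -3.1511 million.

-3.151 million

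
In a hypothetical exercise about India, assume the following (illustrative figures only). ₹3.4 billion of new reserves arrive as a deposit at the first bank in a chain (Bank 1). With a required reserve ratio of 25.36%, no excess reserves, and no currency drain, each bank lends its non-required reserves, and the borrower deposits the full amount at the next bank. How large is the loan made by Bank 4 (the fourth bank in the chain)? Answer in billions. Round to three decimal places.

₹1.055 billion

Each bank lends a fraction (1 − rr) = 0.7464 of the deposit it receives, so Bank 4 receives 3.4·0.7464^3 and lends 3.4·0.7464^4 ≈ 1.0553 billion.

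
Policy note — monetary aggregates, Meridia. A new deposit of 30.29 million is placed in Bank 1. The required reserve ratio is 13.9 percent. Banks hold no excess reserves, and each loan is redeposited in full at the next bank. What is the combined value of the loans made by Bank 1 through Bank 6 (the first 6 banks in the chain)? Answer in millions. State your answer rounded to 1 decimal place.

111.2 million

Bank i lends (1 − rr)^i of the original deposit: Bank 1 lends 30.29·0.8610 ≈ 26.0797, Bank 2 lends 30.29·0.8610² ≈ 22.4546, and so on.
Summing a geometric series: total = 30.29·[0.8610·(1 − 0.8610^6) / (1 − 0.8610)] ≈ 111.1862 million.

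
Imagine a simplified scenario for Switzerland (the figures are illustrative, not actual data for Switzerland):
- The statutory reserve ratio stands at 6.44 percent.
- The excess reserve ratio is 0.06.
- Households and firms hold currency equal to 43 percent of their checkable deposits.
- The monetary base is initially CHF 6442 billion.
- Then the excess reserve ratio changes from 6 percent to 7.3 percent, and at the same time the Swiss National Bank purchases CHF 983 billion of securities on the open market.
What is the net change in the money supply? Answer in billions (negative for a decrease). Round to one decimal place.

Before: m₁ = (1 + 0.43) / (0.0644 + 0.06 + 0.43) ≈ 2.579365, MB₁ = 6442, so M₁ = 2.579365 × 6442 ≈ 16616.2693 billion.
After: m₂ = (1 + 0.43) / (0.0644 + 0.073 + 0.43) ≈ 2.520268, MB₂ = 6442 + 983 = 7425, so M₂ = 2.520268 × 7425 = 18712.9899 billion.
ΔM = M₂ − M₁ = 18712.9899 − 16616.2693 = 2096.7206 billion.

CHF 2096.7 billion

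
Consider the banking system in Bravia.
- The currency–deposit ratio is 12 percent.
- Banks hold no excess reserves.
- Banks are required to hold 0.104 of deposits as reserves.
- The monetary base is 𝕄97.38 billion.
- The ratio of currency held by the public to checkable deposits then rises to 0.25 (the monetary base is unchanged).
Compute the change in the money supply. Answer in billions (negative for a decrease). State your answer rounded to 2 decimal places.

Initially m₁ = (1 + 0.12) / (0.104 + 0.12) = 5, so M₁ = 5 × 97.38 = 486.9 billion.
After the change m₂ = (1 + 0.25) / (0.104 + 0.25) ≈ 3.53107, so M₂ = 3.53107 × 97.38 ≈ 343.8556 billion.
ΔM = M₂ − M₁ = 343.8556 − 486.9 = -143.0444 billion.

-143.04 billion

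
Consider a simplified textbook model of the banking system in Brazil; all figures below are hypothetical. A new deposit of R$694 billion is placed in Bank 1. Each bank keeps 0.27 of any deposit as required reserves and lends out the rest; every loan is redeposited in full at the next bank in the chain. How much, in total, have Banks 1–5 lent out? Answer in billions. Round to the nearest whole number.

R$1487 billion

Bank i lends (1 − rr)^i of the original deposit: Bank 1 lends 694·0.7300 = 506.6200, Bank 2 lends 694·0.7300² = 369.8326, and so on.
Summing a geometric series: total = 694·[0.7300·(1 − 0.7300^5) / (1 − 0.7300)] ≈ 1487.3854 billion.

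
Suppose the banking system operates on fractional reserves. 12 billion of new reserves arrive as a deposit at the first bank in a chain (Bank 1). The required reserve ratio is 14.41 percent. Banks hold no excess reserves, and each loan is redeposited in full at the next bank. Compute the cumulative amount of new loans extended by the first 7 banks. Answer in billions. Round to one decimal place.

47.3 billion

Bank i lends (1 − rr)^i of the original deposit: Bank 1 lends 12·0.8559 = 10.2708, Bank 2 lends 12·0.8559² ≈ 8.7908, and so on.
Summing a geometric series: total = 12·[0.8559·(1 − 0.8559^7) / (1 − 0.8559)] ≈ 47.2926 billion.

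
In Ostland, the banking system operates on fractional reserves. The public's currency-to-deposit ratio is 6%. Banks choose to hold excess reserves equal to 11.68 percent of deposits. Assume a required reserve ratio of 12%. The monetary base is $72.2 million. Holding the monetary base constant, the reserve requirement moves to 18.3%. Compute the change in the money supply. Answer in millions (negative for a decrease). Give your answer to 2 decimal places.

Initially m₁ = (1 + 0.06) / (0.12 + 0.1168 + 0.06) ≈ 3.57143, so M₁ = 3.57143 × 72.2 ≈ 257.8572 million.
After the change m₂ = (1 + 0.06) / (0.183 + 0.1168 + 0.06) ≈ 2.94608, so M₂ = 2.94608 × 72.2 ≈ 212.707 million.
ΔM = M₂ − M₁ = 212.707 − 257.8572 = -45.1502 million.

-45.15 million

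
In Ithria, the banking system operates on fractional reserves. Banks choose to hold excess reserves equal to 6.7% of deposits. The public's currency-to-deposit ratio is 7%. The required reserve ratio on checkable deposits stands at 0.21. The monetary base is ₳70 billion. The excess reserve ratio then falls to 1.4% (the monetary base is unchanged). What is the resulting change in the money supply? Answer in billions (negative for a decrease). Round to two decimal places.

₳38.91 billion

Initially m₁ = (1 + 0.07) / (0.21 + 0.067 + 0.07) ≈ 3.08357, so M₁ = 3.08357 × 70 = 215.8499 billion.
After the change m₂ = (1 + 0.07) / (0.21 + 0.014 + 0.07) ≈ 3.63946, so M₂ = 3.63946 × 70 = 254.7622 billion.
ΔM = M₂ − M₁ = 254.7622 − 215.8499 = 38.9123 billion.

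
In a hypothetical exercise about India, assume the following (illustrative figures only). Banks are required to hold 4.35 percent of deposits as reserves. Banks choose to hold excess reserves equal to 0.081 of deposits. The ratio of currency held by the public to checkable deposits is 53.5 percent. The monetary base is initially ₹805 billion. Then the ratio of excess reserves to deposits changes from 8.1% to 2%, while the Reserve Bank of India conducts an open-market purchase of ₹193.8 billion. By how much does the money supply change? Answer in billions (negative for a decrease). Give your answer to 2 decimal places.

Before: m₁ = (1 + 0.535) / (0.0435 + 0.081 + 0.535) ≈ 2.327521, MB₁ = 805, so M₁ = 2.327521 × 805 ≈ 1873.6544 billion.
After: m₂ = (1 + 0.535) / (0.0435 + 0.02 + 0.535) ≈ 2.564745, MB₂ = 805 + 193.8 = 998.8, so M₂ = 2.564745 × 998.8 ≈ 2561.6673 billion.
ΔM = M₂ − M₁ = 2561.6673 − 1873.6544 = 688.0129 billion.

₹688.01 billion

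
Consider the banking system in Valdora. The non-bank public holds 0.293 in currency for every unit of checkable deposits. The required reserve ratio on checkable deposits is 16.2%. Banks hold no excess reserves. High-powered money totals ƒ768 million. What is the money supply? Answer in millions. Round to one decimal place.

ƒ2182.5 million

The money multiplier is m = (1 + c) / (rr + c) = (1 + 0.293) / (0.162 + 0.293) ≈ 2.84176.
So M = m × MB = 2.84176 × 768 ≈ 2182.4717 million.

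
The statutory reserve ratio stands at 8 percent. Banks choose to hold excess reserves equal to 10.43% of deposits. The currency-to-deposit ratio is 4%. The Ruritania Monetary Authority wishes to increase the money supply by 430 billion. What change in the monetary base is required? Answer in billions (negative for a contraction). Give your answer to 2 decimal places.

The money multiplier is m = (1 + c) / (rr + e + c) = (1 + 0.04) / (0.08 + 0.1043 + 0.04) ≈ 4.636647.
ΔMB = ΔM / m = (+430) / 4.636647 ≈ 92.7394 billion.

92.74 billion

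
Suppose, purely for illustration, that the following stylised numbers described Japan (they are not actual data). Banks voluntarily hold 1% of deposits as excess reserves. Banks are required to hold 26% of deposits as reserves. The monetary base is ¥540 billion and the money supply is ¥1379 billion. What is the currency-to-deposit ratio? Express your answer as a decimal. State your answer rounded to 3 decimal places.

Using m = M/MB = 1379/540 ≈ 2.553704. From m = (1 + c)/(c + rr + e), rearranging gives 1 + c = m·(c + rr + e), so c·(1 − m) = m·(rr + e) − 1.
Hence c = [m·(rr + e) − 1]/(1 − m) = [2.553704 × (0.26 + 0.01) − 1] / (1 − 2.553704) ≈ 0.199845.

0.200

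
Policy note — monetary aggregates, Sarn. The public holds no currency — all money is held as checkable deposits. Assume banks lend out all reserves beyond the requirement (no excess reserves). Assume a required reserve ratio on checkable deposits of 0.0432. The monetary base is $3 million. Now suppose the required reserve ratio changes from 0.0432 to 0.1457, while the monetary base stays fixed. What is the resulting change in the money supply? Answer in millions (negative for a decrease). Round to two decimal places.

Initially m₁ = 1 / (0.0432) ≈ 23.1481, so M₁ = 23.1481 × 3 = 69.4443 million.
After the change m₂ = 1 / (0.1457) ≈ 6.8634, so M₂ = 6.8634 × 3 = 20.5902 million.
ΔM = M₂ − M₁ = 20.5902 − 69.4443 = -48.8541 million.

-48.85 million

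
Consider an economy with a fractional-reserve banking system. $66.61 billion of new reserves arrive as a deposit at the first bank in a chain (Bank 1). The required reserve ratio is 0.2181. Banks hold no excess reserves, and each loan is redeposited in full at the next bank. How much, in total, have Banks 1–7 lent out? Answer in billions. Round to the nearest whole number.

Bank i lends (1 − rr)^i of the original deposit: Bank 1 lends 66.61·0.7819 ≈ 52.0824, Bank 2 lends 66.61·0.7819² ≈ 40.7232, and so on.
Summing a geometric series: total = 66.61·[0.7819·(1 − 0.7819^7) / (1 − 0.7819)] ≈ 196.1332 billion.

$196 billion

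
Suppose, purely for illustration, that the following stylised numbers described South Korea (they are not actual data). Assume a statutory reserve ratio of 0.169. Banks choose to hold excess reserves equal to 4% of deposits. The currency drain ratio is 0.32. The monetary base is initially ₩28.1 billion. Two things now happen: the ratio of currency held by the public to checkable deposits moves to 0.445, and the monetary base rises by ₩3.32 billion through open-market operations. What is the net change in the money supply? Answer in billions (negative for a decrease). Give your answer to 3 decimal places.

-0.695 billion

Before: m₁ = (1 + 0.32) / (0.169 + 0.04 + 0.32) ≈ 2.495274, MB₁ = 28.1, so M₁ = 2.495274 × 28.1 ≈ 70.1172 billion.
After: m₂ = (1 + 0.445) / (0.169 + 0.04 + 0.445) ≈ 2.209480, MB₂ = 28.1 + 3.32 = 31.42, so M₂ = 2.209480 × 31.42 ≈ 69.4219 billion.
ΔM = M₂ − M₁ = 69.4219 − 70.1172 = -0.6953 billion.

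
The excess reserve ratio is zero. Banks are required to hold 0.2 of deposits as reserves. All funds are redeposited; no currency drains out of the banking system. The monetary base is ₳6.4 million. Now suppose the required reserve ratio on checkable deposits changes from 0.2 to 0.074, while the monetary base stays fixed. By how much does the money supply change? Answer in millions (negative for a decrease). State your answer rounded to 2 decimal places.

Initially m₁ = 1 / (0.2) = 5, so M₁ = 5 × 6.4 = 32 million.
After the change m₂ = 1 / (0.074) ≈ 13.5135, so M₂ = 13.5135 × 6.4 = 86.4864 million.
ΔM = M₂ − M₁ = 86.4864 − 32 = 54.4864 million.

₳54.49 million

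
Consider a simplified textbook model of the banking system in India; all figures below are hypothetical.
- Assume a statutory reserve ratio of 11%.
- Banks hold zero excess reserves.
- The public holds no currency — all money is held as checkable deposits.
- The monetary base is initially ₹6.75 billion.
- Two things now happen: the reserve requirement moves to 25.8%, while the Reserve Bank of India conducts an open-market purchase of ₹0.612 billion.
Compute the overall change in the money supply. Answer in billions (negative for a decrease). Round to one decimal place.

Before: m₁ = 1 / (0.11) ≈ 9.0909, MB₁ = 6.75, so M₁ = 9.0909 × 6.75 ≈ 61.3636 billion.
After: m₂ = 1 / (0.258) ≈ 3.8760, MB₂ = 6.75 + 0.612 = 7.362, so M₂ = 3.8760 × 7.362 ≈ 28.5351 billion.
ΔM = M₂ − M₁ = 28.5351 − 61.3636 = -32.8285 billion.

-32.8 billion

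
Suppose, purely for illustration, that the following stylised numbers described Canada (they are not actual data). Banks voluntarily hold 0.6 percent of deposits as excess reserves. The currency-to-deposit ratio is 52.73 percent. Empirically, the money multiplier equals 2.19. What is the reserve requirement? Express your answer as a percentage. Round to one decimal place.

Using m = 2.19. Since m = (1 + c)/(c + rr + e), the denominator satisfies c + rr + e = (1 + c)/m = (1 + 0.5273) / 2.19 ≈ 0.697397.
With c = 0.5273 and e = 0.006, the reserve requirement is 0.697397 − 0.5273 − 0.006 = 0.164097.

16.4%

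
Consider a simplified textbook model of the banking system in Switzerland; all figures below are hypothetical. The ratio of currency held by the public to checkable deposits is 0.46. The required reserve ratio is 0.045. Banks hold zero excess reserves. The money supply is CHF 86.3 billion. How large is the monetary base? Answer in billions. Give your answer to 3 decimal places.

The money multiplier is m = (1 + c) / (rr + c) = (1 + 0.46) / (0.045 + 0.46) ≈ 2.891089.
MB = M / m = 86.3 / 2.891089 ≈ 29.8503 billion.

CHF 29.850 billion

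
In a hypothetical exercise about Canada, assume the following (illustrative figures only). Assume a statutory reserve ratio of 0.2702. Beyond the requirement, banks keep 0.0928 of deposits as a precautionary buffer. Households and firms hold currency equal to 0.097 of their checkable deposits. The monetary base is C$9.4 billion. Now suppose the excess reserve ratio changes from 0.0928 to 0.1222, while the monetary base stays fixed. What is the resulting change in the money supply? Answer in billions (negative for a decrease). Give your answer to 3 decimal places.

Initially m₁ = (1 + 0.097) / (0.2702 + 0.0928 + 0.097) ≈ 2.38478, so M₁ = 2.38478 × 9.4 ≈ 22.4169 billion.
After the change m₂ = (1 + 0.097) / (0.2702 + 0.1222 + 0.097) ≈ 2.24152, so M₂ = 2.24152 × 9.4 ≈ 21.0703 billion.
ΔM = M₂ − M₁ = 21.0703 − 22.4169 = -1.3466 billion.

-1.347 billion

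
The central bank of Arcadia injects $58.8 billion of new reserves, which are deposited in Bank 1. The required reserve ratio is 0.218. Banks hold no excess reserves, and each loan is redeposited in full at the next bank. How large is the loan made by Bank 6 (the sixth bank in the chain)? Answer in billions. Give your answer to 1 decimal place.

Each bank lends a fraction (1 − rr) = 0.7820 of the deposit it receives, so Bank 6 receives 58.8·0.7820^5 and lends 58.8·0.7820^6 ≈ 13.4468 billion.

$13.4 billion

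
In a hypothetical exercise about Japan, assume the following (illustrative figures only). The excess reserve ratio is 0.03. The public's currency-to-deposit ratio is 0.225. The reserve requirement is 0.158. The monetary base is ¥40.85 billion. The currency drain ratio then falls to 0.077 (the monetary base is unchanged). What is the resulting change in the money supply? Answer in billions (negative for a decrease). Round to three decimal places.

Initially m₁ = (1 + 0.225) / (0.158 + 0.03 + 0.225) ≈ 2.966102, so M₁ = 2.966102 × 40.85 ≈ 121.1653 billion.
After the change m₂ = (1 + 0.077) / (0.158 + 0.03 + 0.077) ≈ 4.064151, so M₂ = 4.064151 × 40.85 ≈ 166.0206 billion.
ΔM = M₂ − M₁ = 166.0206 − 121.1653 = 44.8553 billion.

¥44.855 billion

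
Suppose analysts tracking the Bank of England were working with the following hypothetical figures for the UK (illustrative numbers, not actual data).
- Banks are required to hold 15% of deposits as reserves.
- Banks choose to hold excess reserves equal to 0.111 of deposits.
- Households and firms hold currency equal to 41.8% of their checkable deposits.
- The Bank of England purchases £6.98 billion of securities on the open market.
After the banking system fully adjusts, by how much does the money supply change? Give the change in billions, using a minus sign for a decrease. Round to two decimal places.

The money multiplier is m = (1 + c) / (rr + e + c) = (1 + 0.418) / (0.15 + 0.111 + 0.418) ≈ 2.0884.
The purchase adds 6.98 billion of base, so ΔM = m × ΔMB = 2.0884 × (+6.98) ≈ 14.577 billion.

£14.58 billion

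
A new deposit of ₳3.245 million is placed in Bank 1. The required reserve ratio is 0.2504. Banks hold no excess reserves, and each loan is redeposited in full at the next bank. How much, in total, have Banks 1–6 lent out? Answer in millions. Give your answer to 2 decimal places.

Bank i lends (1 − rr)^i of the original deposit: Bank 1 lends 3.245·0.7496 ≈ 2.4325, Bank 2 lends 3.245·0.7496² ≈ 1.8234, and so on.
Summing a geometric series: total = 3.245·[0.7496·(1 − 0.7496^6) / (1 − 0.7496)] ≈ 7.9909 million.

₳7.99 million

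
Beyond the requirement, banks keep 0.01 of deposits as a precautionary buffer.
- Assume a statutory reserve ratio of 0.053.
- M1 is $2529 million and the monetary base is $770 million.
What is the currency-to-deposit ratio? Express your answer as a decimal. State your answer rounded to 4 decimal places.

0.3472

Using m = M/MB = 2529/770 ≈ 3.284416. From m = (1 + c)/(c + rr + e), rearranging gives 1 + c = m·(c + rr + e), so c·(1 − m) = m·(rr + e) − 1.
Hence c = [m·(rr + e) − 1]/(1 − m) = [3.284416 × (0.053 + 0.01) − 1] / (1 − 3.284416) ≈ 0.347170.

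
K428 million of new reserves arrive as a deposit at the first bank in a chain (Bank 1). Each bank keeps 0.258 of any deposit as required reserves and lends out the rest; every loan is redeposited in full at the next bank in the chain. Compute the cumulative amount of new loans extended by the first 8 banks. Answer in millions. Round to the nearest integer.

Bank i lends (1 − rr)^i of the original deposit: Bank 1 lends 428·0.7420 = 317.5760, Bank 2 lends 428·0.7420² ≈ 235.6414, and so on.
Summing a geometric series: total = 428·[0.7420·(1 − 0.7420^8) / (1 − 0.7420)] ≈ 1117.8156 million.

K1118 million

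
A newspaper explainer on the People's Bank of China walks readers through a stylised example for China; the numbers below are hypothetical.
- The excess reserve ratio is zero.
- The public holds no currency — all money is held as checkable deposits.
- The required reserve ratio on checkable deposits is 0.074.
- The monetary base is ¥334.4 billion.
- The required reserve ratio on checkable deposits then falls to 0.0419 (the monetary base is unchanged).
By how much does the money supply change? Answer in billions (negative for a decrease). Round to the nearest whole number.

¥3462 billion

Initially m₁ = 1 / (0.074) ≈ 13.5135, so M₁ = 13.5135 × 334.4 = 4518.9144 billion.
After the change m₂ = 1 / (0.0419) ≈ 23.8663, so M₂ = 23.8663 × 334.4 ≈ 7980.8907 billion.
ΔM = M₂ − M₁ = 7980.8907 − 4518.9144 = 3461.9763 billion.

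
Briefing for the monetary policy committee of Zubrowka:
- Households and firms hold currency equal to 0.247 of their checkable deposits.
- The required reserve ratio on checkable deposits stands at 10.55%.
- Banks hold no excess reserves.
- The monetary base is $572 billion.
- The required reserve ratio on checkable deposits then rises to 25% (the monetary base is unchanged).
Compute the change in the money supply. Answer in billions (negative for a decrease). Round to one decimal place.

-588.3 billion

Initially m₁ = (1 + 0.247) / (0.1055 + 0.247) ≈ 3.53759, so M₁ = 3.53759 × 572 ≈ 2023.5015 billion.
After the change m₂ = (1 + 0.247) / (0.25 + 0.247) ≈ 2.50905, so M₂ = 2.50905 × 572 = 1435.1766 billion.
ΔM = M₂ − M₁ = 1435.1766 − 2023.5015 = -588.3249 billion.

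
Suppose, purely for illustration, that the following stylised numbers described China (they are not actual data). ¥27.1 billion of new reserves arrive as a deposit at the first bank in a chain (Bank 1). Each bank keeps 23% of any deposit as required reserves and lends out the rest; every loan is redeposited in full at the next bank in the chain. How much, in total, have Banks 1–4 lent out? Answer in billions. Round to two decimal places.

Bank i lends (1 − rr)^i of the original deposit: Bank 1 lends 27.1·0.7700 = 20.8670, Bank 2 lends 27.1·0.7700² ≈ 16.0676, and so on.
Summing a geometric series: total = 27.1·[0.7700·(1 − 0.7700^4) / (1 − 0.7700)] ≈ 58.8331 billion.

¥58.83 billion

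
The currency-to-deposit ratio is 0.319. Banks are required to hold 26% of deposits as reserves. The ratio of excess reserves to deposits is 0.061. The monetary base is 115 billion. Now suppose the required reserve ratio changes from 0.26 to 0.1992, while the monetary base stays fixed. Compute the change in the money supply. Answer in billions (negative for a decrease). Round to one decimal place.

Initially m₁ = (1 + 0.319) / (0.26 + 0.061 + 0.319) ≈ 2.06094, so M₁ = 2.06094 × 115 = 237.0081 billion.
After the change m₂ = (1 + 0.319) / (0.1992 + 0.061 + 0.319) ≈ 2.27728, so M₂ = 2.27728 × 115 = 261.8872 billion.
ΔM = M₂ − M₁ = 261.8872 − 237.0081 = 24.8791 billion.

24.9 billion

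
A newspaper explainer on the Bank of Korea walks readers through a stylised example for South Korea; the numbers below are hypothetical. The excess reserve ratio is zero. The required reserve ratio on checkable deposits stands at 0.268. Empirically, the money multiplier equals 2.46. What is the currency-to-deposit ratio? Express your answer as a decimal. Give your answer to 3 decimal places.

0.233

Using m = 2.46. From m = (1 + c)/(c + rr + e), rearranging gives 1 + c = m·(c + rr + e), so c·(1 − m) = m·(rr + e) − 1.
Hence c = [m·(rr + e) − 1]/(1 − m) = [2.46 × (0.268 + 0) − 1] / (1 − 2.46) ≈ 0.233370.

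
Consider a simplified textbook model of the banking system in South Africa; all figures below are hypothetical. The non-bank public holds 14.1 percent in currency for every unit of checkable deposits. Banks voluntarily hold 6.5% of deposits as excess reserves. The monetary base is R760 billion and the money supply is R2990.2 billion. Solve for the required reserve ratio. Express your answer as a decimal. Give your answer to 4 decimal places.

0.0840

Using m = M/MB = 2990.2/760 ≈ 3.934474. Since m = (1 + c)/(c + rr + e), the denominator satisfies c + rr + e = (1 + c)/m = (1 + 0.141) / 3.934474 ≈ 0.290001.
With c = 0.141 and e = 0.065, the required reserve ratio is 0.290001 − 0.141 − 0.065 = 0.084001.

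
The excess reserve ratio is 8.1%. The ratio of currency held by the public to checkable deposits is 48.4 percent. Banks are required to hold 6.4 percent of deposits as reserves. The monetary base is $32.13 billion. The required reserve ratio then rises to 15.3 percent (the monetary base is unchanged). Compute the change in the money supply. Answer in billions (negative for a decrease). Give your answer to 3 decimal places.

Initially m₁ = (1 + 0.484) / (0.064 + 0.081 + 0.484) ≈ 2.359300, so M₁ = 2.359300 × 32.13 ≈ 75.8043 billion.
After the change m₂ = (1 + 0.484) / (0.153 + 0.081 + 0.484) ≈ 2.066852, so M₂ = 2.066852 × 32.13 ≈ 66.408 billion.
ΔM = M₂ − M₁ = 66.408 − 75.8043 = -9.3963 billion.

-9.396 billion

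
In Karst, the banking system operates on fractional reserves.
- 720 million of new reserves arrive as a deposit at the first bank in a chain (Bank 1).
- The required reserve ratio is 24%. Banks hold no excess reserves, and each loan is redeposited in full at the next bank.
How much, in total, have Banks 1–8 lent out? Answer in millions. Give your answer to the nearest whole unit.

2026 million

Bank i lends (1 − rr)^i of the original deposit: Bank 1 lends 720·0.7600 = 547.2000, Bank 2 lends 720·0.7600² = 415.8720, and so on.
Summing a geometric series: total = 720·[0.7600·(1 − 0.7600^8) / (1 − 0.7600)] ≈ 2026.2281 million.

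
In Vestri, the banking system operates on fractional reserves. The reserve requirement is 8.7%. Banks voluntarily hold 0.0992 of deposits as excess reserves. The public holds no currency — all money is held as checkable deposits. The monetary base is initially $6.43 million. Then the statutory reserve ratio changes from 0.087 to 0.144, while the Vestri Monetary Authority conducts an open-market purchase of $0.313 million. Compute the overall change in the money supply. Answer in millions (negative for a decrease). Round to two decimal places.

Before: m₁ = 1 / (0.087 + 0.0992) ≈ 5.3706, MB₁ = 6.43, so M₁ = 5.3706 × 6.43 ≈ 34.533 million.
After: m₂ = 1 / (0.144 + 0.0992) ≈ 4.1118, MB₂ = 6.43 + 0.313 = 6.743, so M₂ = 4.1118 × 6.743 ≈ 27.7259 million.
ΔM = M₂ − M₁ = 27.7259 − 34.533 = -6.8071 million.

-6.81 million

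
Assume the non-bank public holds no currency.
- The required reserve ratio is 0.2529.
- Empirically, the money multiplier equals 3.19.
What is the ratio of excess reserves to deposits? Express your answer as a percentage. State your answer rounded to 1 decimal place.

Using m = 3.19. Since m = (1 + c)/(c + rr + e), the denominator satisfies c + rr + e = (1 + c)/m = (1 + 0) / 3.19 ≈ 0.313480.
With c = 0 and rr = 0.2529, the ratio of excess reserves to deposits is 0.313480 − 0 − 0.2529 = 0.06058.

6.1%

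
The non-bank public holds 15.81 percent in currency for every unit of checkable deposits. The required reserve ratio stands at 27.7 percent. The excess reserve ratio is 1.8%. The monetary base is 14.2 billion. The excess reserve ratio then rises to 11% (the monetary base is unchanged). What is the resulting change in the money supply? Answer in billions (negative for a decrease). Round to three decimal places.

-6.126 billion

Initially m₁ = (1 + 0.1581) / (0.277 + 0.018 + 0.1581) ≈ 2.555948, so M₁ = 2.555948 × 14.2 ≈ 36.2945 billion.
After the change m₂ = (1 + 0.1581) / (0.277 + 0.11 + 0.1581) ≈ 2.124564, so M₂ = 2.124564 × 14.2 ≈ 30.1688 billion.
ΔM = M₂ − M₁ = 30.1688 − 36.2945 = -6.1257 billion.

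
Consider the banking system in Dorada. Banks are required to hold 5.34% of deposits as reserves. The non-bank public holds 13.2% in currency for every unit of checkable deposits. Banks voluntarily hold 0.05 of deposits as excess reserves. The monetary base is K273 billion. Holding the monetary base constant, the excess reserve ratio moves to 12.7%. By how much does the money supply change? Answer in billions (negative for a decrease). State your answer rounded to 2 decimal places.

Initially m₁ = (1 + 0.132) / (0.0534 + 0.05 + 0.132) ≈ 4.808836, so M₁ = 4.808836 × 273 ≈ 1312.8122 billion.
After the change m₂ = (1 + 0.132) / (0.0534 + 0.127 + 0.132) ≈ 3.623560, so M₂ = 3.623560 × 273 ≈ 989.2319 billion.
ΔM = M₂ − M₁ = 989.2319 − 1312.8122 = -323.5803 billion.

-323.58 billion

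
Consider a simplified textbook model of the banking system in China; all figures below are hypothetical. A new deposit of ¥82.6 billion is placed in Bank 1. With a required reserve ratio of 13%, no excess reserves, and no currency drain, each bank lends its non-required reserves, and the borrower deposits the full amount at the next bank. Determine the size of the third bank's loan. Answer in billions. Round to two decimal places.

Each bank lends a fraction (1 − rr) = 0.8700 of the deposit it receives, so Bank 3 receives 82.6·0.8700^2 and lends 82.6·0.8700^3 ≈ 54.3923 billion.

¥54.39 billion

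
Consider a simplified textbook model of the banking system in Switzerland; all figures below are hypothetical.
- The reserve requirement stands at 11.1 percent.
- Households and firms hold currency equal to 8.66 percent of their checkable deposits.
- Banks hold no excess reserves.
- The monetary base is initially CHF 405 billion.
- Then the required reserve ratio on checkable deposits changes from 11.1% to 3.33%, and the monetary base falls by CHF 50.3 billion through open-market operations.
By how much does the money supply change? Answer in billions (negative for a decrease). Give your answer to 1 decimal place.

Before: m₁ = (1 + 0.0866) / (0.111 + 0.0866) ≈ 5.49899, MB₁ = 405, so M₁ = 5.49899 × 405 ≈ 2227.0909 billion.
After: m₂ = (1 + 0.0866) / (0.0333 + 0.0866) ≈ 9.06255, MB₂ = 405 − 50.3 = 354.7, so M₂ = 9.06255 × 354.7 ≈ 3214.4865 billion.
ΔM = M₂ − M₁ = 3214.4865 − 2227.0909 = 987.3956 billion.

CHF 987.4 billion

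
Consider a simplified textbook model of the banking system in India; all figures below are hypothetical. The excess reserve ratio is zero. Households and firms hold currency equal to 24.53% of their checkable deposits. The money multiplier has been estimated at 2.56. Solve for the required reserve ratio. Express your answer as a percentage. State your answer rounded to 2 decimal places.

24.11%

Using m = 2.56. Since m = (1 + c)/(c + rr + e), the denominator satisfies c + rr + e = (1 + c)/m = (1 + 0.2453) / 2.56 ≈ 0.486445.
With c = 0.2453 and e = 0, the required reserve ratio is 0.486445 − 0.2453 − 0 = 0.241145.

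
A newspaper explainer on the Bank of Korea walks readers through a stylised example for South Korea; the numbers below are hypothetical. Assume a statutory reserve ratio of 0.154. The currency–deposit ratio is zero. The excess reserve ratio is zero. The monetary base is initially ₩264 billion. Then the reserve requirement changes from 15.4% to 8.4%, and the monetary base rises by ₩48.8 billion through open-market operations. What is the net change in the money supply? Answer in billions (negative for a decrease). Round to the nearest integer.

Before: m₁ = 1 / (0.154) ≈ 6.4935, MB₁ = 264, so M₁ = 6.4935 × 264 = 1714.284 billion.
After: m₂ = 1 / (0.084) ≈ 11.9048, MB₂ = 264 + 48.8 = 312.8, so M₂ = 11.9048 × 312.8 ≈ 3723.8214 billion.
ΔM = M₂ − M₁ = 3723.8214 − 1714.284 = 2009.5374 billion.

₩2010 billion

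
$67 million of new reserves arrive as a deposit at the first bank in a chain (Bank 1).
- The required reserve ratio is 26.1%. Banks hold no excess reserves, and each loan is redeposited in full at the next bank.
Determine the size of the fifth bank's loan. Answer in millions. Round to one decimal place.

$14.8 million

Each bank lends a fraction (1 − rr) = 0.7390 of the deposit it receives, so Bank 5 receives 67·0.7390^4 and lends 67·0.7390^5 ≈ 14.7672 million.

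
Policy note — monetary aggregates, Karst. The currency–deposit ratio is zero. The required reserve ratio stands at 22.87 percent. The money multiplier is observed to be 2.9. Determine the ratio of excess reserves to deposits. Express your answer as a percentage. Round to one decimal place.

Using m = 2.9. Since m = (1 + c)/(c + rr + e), the denominator satisfies c + rr + e = (1 + c)/m = (1 + 0) / 2.9 ≈ 0.344828.
With c = 0 and rr = 0.2287, the ratio of excess reserves to deposits is 0.344828 − 0 − 0.2287 = 0.116128.

11.6%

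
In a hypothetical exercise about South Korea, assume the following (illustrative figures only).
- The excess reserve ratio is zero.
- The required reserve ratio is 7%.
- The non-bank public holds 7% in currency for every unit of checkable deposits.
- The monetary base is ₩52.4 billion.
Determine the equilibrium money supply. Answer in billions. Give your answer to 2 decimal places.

₩400.49 billion

The money multiplier is m = (1 + c) / (rr + c) = (1 + 0.07) / (0.07 + 0.07) ≈ 7.64286.
So M = m × MB = 7.64286 × 52.4 ≈ 400.4859 billion.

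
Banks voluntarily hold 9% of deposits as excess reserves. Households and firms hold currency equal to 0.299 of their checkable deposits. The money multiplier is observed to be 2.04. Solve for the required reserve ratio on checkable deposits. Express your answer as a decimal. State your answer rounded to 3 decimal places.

0.248

Using m = 2.04. Since m = (1 + c)/(c + rr + e), the denominator satisfies c + rr + e = (1 + c)/m = (1 + 0.299) / 2.04 ≈ 0.636765.
With c = 0.299 and e = 0.09, the required reserve ratio on checkable deposits is 0.636765 − 0.299 − 0.09 = 0.247765.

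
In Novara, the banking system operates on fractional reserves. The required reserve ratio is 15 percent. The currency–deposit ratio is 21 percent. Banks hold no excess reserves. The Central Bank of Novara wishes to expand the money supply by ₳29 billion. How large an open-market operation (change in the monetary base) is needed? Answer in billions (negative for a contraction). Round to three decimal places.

₳8.628 billion

The money multiplier is m = (1 + c) / (rr + c) = (1 + 0.21) / (0.15 + 0.21) ≈ 3.361111.
ΔMB = ΔM / m = (+29) / 3.361111 ≈ 8.6281 billion.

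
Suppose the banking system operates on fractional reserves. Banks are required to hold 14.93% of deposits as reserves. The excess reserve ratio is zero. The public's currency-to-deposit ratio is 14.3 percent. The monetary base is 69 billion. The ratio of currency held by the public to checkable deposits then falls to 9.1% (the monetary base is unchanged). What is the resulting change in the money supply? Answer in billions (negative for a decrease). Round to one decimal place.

Initially m₁ = (1 + 0.143) / (0.1493 + 0.143) ≈ 3.9104, so M₁ = 3.9104 × 69 = 269.8176 billion.
After the change m₂ = (1 + 0.091) / (0.1493 + 0.091) ≈ 4.5402, so M₂ = 4.5402 × 69 = 313.2738 billion.
ΔM = M₂ − M₁ = 313.2738 − 269.8176 = 43.4562 billion.

43.5 billion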